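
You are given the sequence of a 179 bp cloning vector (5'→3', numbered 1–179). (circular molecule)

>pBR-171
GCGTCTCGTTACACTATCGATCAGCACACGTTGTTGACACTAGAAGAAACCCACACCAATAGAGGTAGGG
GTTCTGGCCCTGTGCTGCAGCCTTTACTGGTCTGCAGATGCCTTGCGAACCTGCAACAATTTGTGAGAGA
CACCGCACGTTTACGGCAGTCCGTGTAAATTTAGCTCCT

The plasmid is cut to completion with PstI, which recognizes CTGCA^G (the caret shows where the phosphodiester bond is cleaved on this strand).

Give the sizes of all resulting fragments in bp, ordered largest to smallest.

PstI sites (CTGCAG) start at positions 85, 102.
PstI cuts after base 5 of each site (before the last base), so after positions 89, 106.
Circular molecule, 2 cuts → 2 fragments:
  90–106 → 17 bp
  107–179 then 1–89 → 73 + 89 = 162 bp
Sorted largest to smallest: 162, 17 bp.

162, 17 bp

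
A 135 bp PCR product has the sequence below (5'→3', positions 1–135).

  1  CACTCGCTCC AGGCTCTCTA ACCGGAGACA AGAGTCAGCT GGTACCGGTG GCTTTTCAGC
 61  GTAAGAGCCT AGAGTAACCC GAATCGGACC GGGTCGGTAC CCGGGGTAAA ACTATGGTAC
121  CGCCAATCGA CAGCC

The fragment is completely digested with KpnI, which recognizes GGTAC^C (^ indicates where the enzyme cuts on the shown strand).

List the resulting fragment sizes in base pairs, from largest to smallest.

55, 45, 20, 15 bp

KpnI sites (GGTACC) start at positions 41, 96, 116.
KpnI cuts after base 5 of each site (before the last base), so after positions 45, 100, 120.
Linear molecule, 3 cuts → 4 fragments:
  1–45 → 45 bp
  46–100 → 55 bp
  101–120 → 20 bp
  121–135 → 15 bp
Sorted largest to smallest: 55, 45, 20, 15 bp.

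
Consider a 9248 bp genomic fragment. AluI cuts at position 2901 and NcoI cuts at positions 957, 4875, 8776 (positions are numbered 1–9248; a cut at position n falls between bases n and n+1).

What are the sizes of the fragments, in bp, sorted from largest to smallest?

Combined cut positions (sorted): 957, 2901, 4875, 8776.
Linear molecule, 4 cuts → 5 fragments:
  957 − 0 = 957 bp
  2901 − 957 = 1944 bp
  4875 − 2901 = 1974 bp
  8776 − 4875 = 3901 bp
  9248 − 8776 = 472 bp
Sorted largest to smallest: 3901, 1974, 1944, 957, 472 bp.

3901, 1974, 1944, 957, 472 bp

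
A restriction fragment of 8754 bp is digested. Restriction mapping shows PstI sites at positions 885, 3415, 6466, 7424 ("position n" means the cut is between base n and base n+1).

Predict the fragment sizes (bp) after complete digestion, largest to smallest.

3051, 2530, 1330, 958, 885 bp

Linear molecule, 4 cuts → 5 fragments:
  885 − 0 = 885 bp
  3415 − 885 = 2530 bp
  6466 − 3415 = 3051 bp
  7424 − 6466 = 958 bp
  8754 − 7424 = 1330 bp
Sorted largest to smallest: 3051, 2530, 1330, 958, 885 bp.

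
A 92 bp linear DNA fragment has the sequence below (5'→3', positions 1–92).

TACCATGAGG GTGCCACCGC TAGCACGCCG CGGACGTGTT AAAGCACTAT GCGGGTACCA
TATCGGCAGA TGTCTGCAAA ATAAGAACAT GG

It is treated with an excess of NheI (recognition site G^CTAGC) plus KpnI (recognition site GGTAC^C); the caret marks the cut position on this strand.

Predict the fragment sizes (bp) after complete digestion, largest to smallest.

The NheI site (GCTAGC) starts at position 19.
NheI cuts after the first base of each site, so after position 19.
The KpnI site (GGTACC) starts at position 54.
KpnI cuts after base 5 of each site (before the last base), so after position 58.
Combined cut positions: 19, 58.
Linear molecule, 2 cuts → 3 fragments:
  1–19 → 19 bp
  20–58 → 39 bp
  59–92 → 34 bp
Sorted largest to smallest: 39, 34, 19 bp.

39, 34, 19 bp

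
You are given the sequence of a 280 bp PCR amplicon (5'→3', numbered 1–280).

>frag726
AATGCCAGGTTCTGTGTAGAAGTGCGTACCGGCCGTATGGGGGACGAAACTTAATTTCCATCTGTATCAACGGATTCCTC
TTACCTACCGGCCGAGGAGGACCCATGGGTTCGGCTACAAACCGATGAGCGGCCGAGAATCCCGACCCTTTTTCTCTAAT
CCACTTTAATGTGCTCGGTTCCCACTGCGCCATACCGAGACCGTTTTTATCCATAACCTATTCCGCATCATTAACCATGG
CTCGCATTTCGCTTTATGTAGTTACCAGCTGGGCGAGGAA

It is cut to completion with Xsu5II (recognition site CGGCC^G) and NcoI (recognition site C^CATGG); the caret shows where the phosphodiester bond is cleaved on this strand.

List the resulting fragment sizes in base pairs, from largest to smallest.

Xsu5II sites (CGGCCG) start at positions 30, 89, 130.
Xsu5II cuts after base 5 of each site (before the last base), so after positions 34, 93, 134.
NcoI sites (CCATGG) start at positions 103, 235.
NcoI cuts after the first base of each site, so after positions 103, 235.
Combined cut positions: 34, 93, 103, 134, 235.
Linear molecule, 5 cuts → 6 fragments:
  1–34 → 34 bp
  35–93 → 59 bp
  94–103 → 10 bp
  104–134 → 31 bp
  135–235 → 101 bp
  236–280 → 45 bp
Sorted largest to smallest: 101, 59, 45, 34, 31, 10 bp.

101, 59, 45, 34, 31, 10 bp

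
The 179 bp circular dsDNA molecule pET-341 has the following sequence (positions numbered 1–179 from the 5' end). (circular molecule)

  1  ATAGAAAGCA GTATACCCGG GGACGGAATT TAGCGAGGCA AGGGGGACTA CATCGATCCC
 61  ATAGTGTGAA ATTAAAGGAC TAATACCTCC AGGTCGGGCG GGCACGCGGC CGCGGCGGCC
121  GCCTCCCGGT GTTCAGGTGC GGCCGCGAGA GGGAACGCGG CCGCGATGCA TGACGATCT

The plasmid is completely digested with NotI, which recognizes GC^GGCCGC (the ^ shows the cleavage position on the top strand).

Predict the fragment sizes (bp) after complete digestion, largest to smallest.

128, 24, 18, 9 bp

NotI sites (GCGGCCGC) start at positions 106, 115, 139, 157.
NotI cuts after base 2 of each site, so after positions 107, 116, 140, 158.
Circular molecule, 4 cuts → 4 fragments:
  108–116 → 9 bp
  117–140 → 24 bp
  141–158 → 18 bp
  159–179 then 1–107 → 21 + 107 = 128 bp
Sorted largest to smallest: 128, 24, 18, 9 bp.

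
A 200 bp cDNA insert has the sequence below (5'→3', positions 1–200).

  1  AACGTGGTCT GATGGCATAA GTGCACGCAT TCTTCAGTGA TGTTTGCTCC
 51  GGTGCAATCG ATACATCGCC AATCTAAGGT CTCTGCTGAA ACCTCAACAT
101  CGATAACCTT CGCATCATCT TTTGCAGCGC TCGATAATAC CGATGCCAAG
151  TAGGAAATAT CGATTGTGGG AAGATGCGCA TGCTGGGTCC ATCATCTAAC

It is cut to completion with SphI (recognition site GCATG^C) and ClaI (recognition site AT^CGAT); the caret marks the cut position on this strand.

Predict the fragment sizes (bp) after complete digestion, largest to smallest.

The SphI site (GCATGC) starts at position 178.
SphI cuts after base 5 of each site (before the last base), so after position 182.
ClaI sites (ATCGAT) start at positions 57, 99, 159.
ClaI cuts after base 2 of each site, so after positions 58, 100, 160.
Combined cut positions: 58, 100, 160, 182.
Linear molecule, 4 cuts → 5 fragments:
  1–58 → 58 bp
  59–100 → 42 bp
  101–160 → 60 bp
  161–182 → 22 bp
  183–200 → 18 bp
Sorted largest to smallest: 60, 58, 42, 22, 18 bp.

60, 58, 42, 22, 18 bp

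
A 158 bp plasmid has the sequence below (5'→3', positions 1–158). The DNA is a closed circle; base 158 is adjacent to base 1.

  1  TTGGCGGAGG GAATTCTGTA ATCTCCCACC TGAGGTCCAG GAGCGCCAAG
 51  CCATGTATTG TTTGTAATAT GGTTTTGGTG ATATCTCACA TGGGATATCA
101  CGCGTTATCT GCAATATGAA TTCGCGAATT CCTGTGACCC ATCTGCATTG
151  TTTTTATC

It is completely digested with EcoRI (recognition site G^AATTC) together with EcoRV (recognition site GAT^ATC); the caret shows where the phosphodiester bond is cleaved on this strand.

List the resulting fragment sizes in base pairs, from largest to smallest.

71, 43, 22, 14, 8 bp

EcoRI sites (GAATTC) start at positions 11, 118, 126.
EcoRI cuts after the first base of each site, so after positions 11, 118, 126.
EcoRV sites (GATATC) start at positions 80, 94.
EcoRV cuts after base 3 of each site, so after positions 82, 96.
Combined cut positions: 11, 82, 96, 118, 126.
Circular molecule, 5 cuts → 5 fragments:
  12–82 → 71 bp
  83–96 → 14 bp
  97–118 → 22 bp
  119–126 → 8 bp
  127–158 then 1–11 → 32 + 11 = 43 bp
Sorted largest to smallest: 71, 43, 22, 14, 8 bp.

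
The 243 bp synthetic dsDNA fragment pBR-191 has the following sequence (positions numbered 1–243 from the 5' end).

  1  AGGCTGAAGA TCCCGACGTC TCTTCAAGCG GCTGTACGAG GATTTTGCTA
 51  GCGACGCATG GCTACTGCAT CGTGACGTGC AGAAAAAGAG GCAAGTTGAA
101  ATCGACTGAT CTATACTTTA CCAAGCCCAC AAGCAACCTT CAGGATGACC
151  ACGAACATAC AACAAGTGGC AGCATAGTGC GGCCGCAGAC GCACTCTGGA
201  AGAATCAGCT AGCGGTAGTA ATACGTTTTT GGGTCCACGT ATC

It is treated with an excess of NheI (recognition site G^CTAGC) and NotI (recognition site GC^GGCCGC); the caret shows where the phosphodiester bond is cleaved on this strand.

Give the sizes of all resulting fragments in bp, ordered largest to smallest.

133, 47, 35, 28 bp

NheI sites (GCTAGC) start at positions 47, 208.
NheI cuts after the first base of each site, so after positions 47, 208.
The NotI site (GCGGCCGC) starts at position 179.
NotI cuts after base 2 of each site, so after position 180.
Combined cut positions: 47, 180, 208.
Linear molecule, 3 cuts → 4 fragments:
  1–47 → 47 bp
  48–180 → 133 bp
  181–208 → 28 bp
  209–243 → 35 bp
Sorted largest to smallest: 133, 47, 35, 28 bp.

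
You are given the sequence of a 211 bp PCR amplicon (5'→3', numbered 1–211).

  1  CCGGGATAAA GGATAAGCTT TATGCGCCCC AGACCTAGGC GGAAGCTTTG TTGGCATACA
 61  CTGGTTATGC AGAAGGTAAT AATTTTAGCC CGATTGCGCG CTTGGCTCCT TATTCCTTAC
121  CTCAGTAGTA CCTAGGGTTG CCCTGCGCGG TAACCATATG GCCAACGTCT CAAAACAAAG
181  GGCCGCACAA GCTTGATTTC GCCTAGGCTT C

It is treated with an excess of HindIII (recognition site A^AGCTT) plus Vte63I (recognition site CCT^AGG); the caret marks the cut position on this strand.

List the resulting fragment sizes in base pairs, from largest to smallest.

HindIII sites (AAGCTT) start at positions 15, 43, 189.
HindIII cuts after the first base of each site, so after positions 15, 43, 189.
Vte63I sites (CCTAGG) start at positions 34, 131, 202.
Vte63I cuts after base 3 of each site, so after positions 36, 133, 204.
Combined cut positions: 15, 36, 43, 133, 189, 204.
Linear molecule, 6 cuts → 7 fragments:
  1–15 → 15 bp
  16–36 → 21 bp
  37–43 → 7 bp
  44–133 → 90 bp
  134–189 → 56 bp
  190–204 → 15 bp
  205–211 → 7 bp
Sorted largest to smallest: 90, 56, 21, 15, 15, 7, 7 bp.

90, 56, 21, 15, 15, 7, 7 bp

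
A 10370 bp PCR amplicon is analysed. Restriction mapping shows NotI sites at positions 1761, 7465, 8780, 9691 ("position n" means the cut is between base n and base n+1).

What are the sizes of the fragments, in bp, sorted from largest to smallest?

5704, 1761, 1315, 911, 679 bp

Linear molecule, 4 cuts → 5 fragments:
  1761 − 0 = 1761 bp
  7465 − 1761 = 5704 bp
  8780 − 7465 = 1315 bp
  9691 − 8780 = 911 bp
  10370 − 9691 = 679 bp
Sorted largest to smallest: 5704, 1761, 1315, 911, 679 bp.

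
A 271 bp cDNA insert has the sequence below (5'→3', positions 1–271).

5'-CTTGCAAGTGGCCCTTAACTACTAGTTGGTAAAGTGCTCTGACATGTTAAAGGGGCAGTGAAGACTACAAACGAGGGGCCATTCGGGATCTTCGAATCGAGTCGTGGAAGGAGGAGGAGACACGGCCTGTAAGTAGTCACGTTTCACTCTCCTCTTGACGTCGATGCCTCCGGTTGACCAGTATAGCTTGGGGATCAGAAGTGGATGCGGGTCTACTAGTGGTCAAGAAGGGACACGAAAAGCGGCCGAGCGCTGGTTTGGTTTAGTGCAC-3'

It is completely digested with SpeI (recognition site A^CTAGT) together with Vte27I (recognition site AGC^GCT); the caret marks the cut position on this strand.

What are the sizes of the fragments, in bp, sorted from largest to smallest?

SpeI sites (ACTAGT) start at positions 21, 215.
SpeI cuts after the first base of each site, so after positions 21, 215.
The Vte27I site (AGCGCT) starts at position 249.
Vte27I cuts after base 3 of each site, so after position 251.
Combined cut positions: 21, 215, 251.
Linear molecule, 3 cuts → 4 fragments:
  1–21 → 21 bp
  22–215 → 194 bp
  216–251 → 36 bp
  252–271 → 20 bp
Sorted largest to smallest: 194, 36, 21, 20 bp.

194, 36, 21, 20 bp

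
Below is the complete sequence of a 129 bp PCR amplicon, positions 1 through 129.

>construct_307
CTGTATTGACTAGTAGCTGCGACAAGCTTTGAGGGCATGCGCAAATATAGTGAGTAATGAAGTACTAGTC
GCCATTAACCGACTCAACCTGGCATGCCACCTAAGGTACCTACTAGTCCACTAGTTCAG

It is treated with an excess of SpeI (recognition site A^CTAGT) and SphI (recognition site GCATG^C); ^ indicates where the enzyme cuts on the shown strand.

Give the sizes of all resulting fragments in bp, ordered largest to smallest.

32, 30, 25, 16, 9, 9, 8 bp

SpeI sites (ACTAGT) start at positions 9, 64, 112, 120.
SpeI cuts after the first base of each site, so after positions 9, 64, 112, 120.
SphI sites (GCATGC) start at positions 35, 92.
SphI cuts after base 5 of each site (before the last base), so after positions 39, 96.
Combined cut positions: 9, 39, 64, 96, 112, 120.
Linear molecule, 6 cuts → 7 fragments:
  1–9 → 9 bp
  10–39 → 30 bp
  40–64 → 25 bp
  65–96 → 32 bp
  97–112 → 16 bp
  113–120 → 8 bp
  121–129 → 9 bp
Sorted largest to smallest: 32, 30, 25, 16, 9, 9, 8 bp.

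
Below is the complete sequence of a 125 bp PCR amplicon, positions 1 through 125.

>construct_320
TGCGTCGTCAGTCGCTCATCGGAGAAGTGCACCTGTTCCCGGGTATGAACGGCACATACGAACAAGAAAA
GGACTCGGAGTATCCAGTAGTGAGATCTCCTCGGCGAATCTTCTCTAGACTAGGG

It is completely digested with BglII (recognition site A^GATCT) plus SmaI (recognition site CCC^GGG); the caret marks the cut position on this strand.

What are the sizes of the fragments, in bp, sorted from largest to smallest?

The BglII site (AGATCT) starts at position 93.
BglII cuts after the first base of each site, so after position 93.
The SmaI site (CCCGGG) starts at position 38.
SmaI cuts after base 3 of each site, so after position 40.
Combined cut positions: 40, 93.
Linear molecule, 2 cuts → 3 fragments:
  1–40 → 40 bp
  41–93 → 53 bp
  94–125 → 32 bp
Sorted largest to smallest: 53, 40, 32 bp.

53, 40, 32 bp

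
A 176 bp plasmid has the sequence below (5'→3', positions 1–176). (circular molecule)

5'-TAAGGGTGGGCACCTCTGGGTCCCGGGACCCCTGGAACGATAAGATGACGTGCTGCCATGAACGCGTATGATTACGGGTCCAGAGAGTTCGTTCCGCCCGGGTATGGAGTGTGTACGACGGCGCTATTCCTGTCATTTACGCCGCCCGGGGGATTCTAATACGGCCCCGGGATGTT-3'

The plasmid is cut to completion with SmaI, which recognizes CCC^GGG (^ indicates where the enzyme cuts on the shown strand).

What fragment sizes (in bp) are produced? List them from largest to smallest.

SmaI sites (CCCGGG) start at positions 22, 97, 145, 166.
SmaI cuts after base 3 of each site, so after positions 24, 99, 147, 168.
Circular molecule, 4 cuts → 4 fragments:
  25–99 → 75 bp
  100–147 → 48 bp
  148–168 → 21 bp
  169–176 then 1–24 → 8 + 24 = 32 bp
Sorted largest to smallest: 75, 48, 32, 21 bp.

75, 48, 32, 21 bp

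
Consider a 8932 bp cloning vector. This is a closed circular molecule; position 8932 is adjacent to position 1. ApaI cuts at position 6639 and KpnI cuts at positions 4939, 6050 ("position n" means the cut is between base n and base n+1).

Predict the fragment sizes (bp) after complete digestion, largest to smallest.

Combined cut positions (sorted): 4939, 6050, 6639.
Circular molecule, 3 cuts → 3 fragments:
  6050 − 4939 = 1111 bp
  6639 − 6050 = 589 bp
  wrap: 8932 − 6639 + 4939 = 7232 bp
Sorted largest to smallest: 7232, 1111, 589 bp.

7232, 1111, 589 bp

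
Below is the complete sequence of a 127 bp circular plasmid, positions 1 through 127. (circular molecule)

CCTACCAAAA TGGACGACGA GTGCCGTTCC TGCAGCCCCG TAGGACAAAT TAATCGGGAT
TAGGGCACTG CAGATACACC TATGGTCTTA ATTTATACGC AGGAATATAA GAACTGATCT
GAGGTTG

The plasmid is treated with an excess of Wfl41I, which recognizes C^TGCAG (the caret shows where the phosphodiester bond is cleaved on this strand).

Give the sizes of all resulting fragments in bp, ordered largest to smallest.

Wfl41I sites (CTGCAG) start at positions 30, 68.
Wfl41I cuts after the first base of each site, so after positions 30, 68.
Circular molecule, 2 cuts → 2 fragments:
  31–68 → 38 bp
  69–127 then 1–30 → 59 + 30 = 89 bp
Sorted largest to smallest: 89, 38 bp.

89, 38 bp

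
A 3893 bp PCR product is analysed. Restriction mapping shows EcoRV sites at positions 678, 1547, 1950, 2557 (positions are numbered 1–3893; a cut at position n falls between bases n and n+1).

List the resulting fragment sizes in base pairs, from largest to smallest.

Linear molecule, 4 cuts → 5 fragments:
  678 − 0 = 678 bp
  1547 − 678 = 869 bp
  1950 − 1547 = 403 bp
  2557 − 1950 = 607 bp
  3893 − 2557 = 1336 bp
Sorted largest to smallest: 1336, 869, 678, 607, 403 bp.

1336, 869, 678, 607, 403 bp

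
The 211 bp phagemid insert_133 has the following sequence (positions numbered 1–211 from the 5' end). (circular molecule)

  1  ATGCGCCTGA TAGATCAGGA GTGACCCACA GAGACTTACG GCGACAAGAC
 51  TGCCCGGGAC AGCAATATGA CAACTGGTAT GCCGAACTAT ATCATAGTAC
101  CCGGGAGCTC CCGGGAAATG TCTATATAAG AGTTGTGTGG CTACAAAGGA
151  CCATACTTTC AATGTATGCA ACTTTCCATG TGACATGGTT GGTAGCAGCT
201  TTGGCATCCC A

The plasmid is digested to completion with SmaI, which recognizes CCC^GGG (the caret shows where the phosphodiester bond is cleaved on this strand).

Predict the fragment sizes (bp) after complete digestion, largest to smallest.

SmaI sites (CCCGGG) start at positions 53, 100, 110.
SmaI cuts after base 3 of each site, so after positions 55, 102, 112.
Circular molecule, 3 cuts → 3 fragments:
  56–102 → 47 bp
  103–112 → 10 bp
  113–211 then 1–55 → 99 + 55 = 154 bp
Sorted largest to smallest: 154, 47, 10 bp.

154, 47, 10 bp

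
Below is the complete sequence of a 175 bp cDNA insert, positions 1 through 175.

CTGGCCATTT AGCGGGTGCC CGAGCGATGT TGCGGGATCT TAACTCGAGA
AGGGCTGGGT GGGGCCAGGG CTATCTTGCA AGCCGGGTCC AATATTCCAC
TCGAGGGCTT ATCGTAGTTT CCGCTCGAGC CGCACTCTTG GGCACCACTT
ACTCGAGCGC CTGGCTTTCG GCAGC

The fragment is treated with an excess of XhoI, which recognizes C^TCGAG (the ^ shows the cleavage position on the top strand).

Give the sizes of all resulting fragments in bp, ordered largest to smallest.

XhoI sites (CTCGAG) start at positions 44, 100, 124, 152.
XhoI cuts after the first base of each site, so after positions 44, 100, 124, 152.
Linear molecule, 4 cuts → 5 fragments:
  1–44 → 44 bp
  45–100 → 56 bp
  101–124 → 24 bp
  125–152 → 28 bp
  153–175 → 23 bp
Sorted largest to smallest: 56, 44, 28, 24, 23 bp.

56, 44, 28, 24, 23 bp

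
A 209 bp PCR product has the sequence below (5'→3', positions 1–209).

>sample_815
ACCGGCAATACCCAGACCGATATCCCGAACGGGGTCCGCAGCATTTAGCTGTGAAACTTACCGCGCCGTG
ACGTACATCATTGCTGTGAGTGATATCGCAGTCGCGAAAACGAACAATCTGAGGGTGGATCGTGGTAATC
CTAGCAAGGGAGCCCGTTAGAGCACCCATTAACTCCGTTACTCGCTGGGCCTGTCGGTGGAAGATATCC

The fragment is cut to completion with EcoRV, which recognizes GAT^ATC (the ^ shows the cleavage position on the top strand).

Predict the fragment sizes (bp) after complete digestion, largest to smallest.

EcoRV sites (GATATC) start at positions 19, 92, 203.
EcoRV cuts after base 3 of each site, so after positions 21, 94, 205.
Linear molecule, 3 cuts → 4 fragments:
  1–21 → 21 bp
  22–94 → 73 bp
  95–205 → 111 bp
  206–209 → 4 bp
Sorted largest to smallest: 111, 73, 21, 4 bp.

111, 73, 21, 4 bp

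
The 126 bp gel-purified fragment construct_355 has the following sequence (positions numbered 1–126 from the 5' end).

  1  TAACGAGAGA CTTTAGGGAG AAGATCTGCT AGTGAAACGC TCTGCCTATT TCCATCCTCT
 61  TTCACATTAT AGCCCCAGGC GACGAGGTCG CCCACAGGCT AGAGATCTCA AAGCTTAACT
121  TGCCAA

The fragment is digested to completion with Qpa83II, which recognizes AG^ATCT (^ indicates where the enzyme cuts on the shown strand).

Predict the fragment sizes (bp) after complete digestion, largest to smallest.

Qpa83II sites (AGATCT) start at positions 22, 103.
Qpa83II cuts after base 2 of each site, so after positions 23, 104.
Linear molecule, 2 cuts → 3 fragments:
  1–23 → 23 bp
  24–104 → 81 bp
  105–126 → 22 bp
Sorted largest to smallest: 81, 23, 22 bp.

81, 23, 22 bp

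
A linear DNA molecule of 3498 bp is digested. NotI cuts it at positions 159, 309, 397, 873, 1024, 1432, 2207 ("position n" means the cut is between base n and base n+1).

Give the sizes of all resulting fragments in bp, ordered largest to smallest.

1291, 775, 476, 408, 159, 151, 150, 88 bp

Linear molecule, 7 cuts → 8 fragments:
  159 − 0 = 159 bp
  309 − 159 = 150 bp
  397 − 309 = 88 bp
  873 − 397 = 476 bp
  1024 − 873 = 151 bp
  1432 − 1024 = 408 bp
  2207 − 1432 = 775 bp
  3498 − 2207 = 1291 bp
Sorted largest to smallest: 1291, 775, 476, 408, 159, 151, 150, 88 bp.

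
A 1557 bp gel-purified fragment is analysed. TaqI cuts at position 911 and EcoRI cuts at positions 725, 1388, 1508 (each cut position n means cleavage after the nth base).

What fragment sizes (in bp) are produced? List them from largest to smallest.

725, 477, 186, 120, 49 bp

Combined cut positions (sorted): 725, 911, 1388, 1508.
Linear molecule, 4 cuts → 5 fragments:
  725 − 0 = 725 bp
  911 − 725 = 186 bp
  1388 − 911 = 477 bp
  1508 − 1388 = 120 bp
  1557 − 1508 = 49 bp
Sorted largest to smallest: 725, 477, 186, 120, 49 bp.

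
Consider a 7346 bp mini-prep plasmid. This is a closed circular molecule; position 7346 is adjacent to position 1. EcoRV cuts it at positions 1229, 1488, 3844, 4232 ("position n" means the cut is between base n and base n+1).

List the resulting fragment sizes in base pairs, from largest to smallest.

Circular molecule, 4 cuts → 4 fragments:
  1488 − 1229 = 259 bp
  3844 − 1488 = 2356 bp
  4232 − 3844 = 388 bp
  wrap: 7346 − 4232 + 1229 = 4343 bp
Sorted largest to smallest: 4343, 2356, 388, 259 bp.

4343, 2356, 388, 259 bp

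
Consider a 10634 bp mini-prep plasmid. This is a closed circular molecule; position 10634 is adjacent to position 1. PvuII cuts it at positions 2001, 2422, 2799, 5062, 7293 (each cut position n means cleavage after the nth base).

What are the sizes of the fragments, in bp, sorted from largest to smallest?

Circular molecule, 5 cuts → 5 fragments:
  2422 − 2001 = 421 bp
  2799 − 2422 = 377 bp
  5062 − 2799 = 2263 bp
  7293 − 5062 = 2231 bp
  wrap: 10634 − 7293 + 2001 = 5342 bp
Sorted largest to smallest: 5342, 2263, 2231, 421, 377 bp.

5342, 2263, 2231, 421, 377 bp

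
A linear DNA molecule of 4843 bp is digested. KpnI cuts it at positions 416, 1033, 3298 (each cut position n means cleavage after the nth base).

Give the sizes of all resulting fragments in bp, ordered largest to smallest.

2265, 1545, 617, 416 bp

Linear molecule, 3 cuts → 4 fragments:
  416 − 0 = 416 bp
  1033 − 416 = 617 bp
  3298 − 1033 = 2265 bp
  4843 − 3298 = 1545 bp
Sorted largest to smallest: 2265, 1545, 617, 416 bp.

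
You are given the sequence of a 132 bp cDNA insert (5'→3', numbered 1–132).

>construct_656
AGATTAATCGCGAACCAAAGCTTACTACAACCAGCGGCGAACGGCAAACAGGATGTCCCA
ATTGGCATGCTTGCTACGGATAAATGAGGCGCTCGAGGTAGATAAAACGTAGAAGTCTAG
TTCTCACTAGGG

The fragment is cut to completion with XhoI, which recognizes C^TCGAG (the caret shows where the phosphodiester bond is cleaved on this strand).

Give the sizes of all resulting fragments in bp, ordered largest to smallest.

92, 40 bp

The XhoI site (CTCGAG) starts at position 92.
XhoI cuts after the first base of each site, so after position 92.
Linear molecule, 1 cut → 2 fragments:
  1–92 → 92 bp
  93–132 → 40 bp
Sorted largest to smallest: 92, 40 bp.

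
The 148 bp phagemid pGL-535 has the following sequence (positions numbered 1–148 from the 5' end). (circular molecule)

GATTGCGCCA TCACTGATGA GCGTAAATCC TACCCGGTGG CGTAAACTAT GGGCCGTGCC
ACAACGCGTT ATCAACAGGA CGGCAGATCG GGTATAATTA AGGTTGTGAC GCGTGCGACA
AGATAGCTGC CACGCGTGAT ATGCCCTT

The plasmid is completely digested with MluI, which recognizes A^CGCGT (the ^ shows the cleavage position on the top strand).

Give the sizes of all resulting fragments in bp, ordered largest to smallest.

MluI sites (ACGCGT) start at positions 64, 109, 132.
MluI cuts after the first base of each site, so after positions 64, 109, 132.
Circular molecule, 3 cuts → 3 fragments:
  65–109 → 45 bp
  110–132 → 23 bp
  133–148 then 1–64 → 16 + 64 = 80 bp
Sorted largest to smallest: 80, 45, 23 bp.

80, 45, 23 bp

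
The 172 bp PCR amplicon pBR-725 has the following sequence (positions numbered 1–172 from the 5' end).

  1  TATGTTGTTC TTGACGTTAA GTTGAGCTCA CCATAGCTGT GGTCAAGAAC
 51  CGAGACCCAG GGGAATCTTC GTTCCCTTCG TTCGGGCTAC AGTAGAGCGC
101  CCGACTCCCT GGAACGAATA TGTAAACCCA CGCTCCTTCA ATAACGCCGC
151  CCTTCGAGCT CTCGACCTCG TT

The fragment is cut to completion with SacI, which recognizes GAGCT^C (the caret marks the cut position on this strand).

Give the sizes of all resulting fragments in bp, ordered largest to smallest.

SacI sites (GAGCTC) start at positions 24, 156.
SacI cuts after base 5 of each site (before the last base), so after positions 28, 160.
Linear molecule, 2 cuts → 3 fragments:
  1–28 → 28 bp
  29–160 → 132 bp
  161–172 → 12 bp
Sorted largest to smallest: 132, 28, 12 bp.

132, 28, 12 bp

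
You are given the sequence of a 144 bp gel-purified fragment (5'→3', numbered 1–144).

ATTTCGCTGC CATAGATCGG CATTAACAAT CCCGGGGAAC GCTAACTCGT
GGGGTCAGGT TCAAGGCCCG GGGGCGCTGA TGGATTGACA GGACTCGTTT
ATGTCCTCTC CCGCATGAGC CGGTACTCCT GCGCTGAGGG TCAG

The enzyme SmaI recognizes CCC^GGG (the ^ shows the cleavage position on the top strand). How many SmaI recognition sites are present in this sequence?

CCCGGG occurs starting at positions 31, 67.
SmaI cuts at 2 sites.

2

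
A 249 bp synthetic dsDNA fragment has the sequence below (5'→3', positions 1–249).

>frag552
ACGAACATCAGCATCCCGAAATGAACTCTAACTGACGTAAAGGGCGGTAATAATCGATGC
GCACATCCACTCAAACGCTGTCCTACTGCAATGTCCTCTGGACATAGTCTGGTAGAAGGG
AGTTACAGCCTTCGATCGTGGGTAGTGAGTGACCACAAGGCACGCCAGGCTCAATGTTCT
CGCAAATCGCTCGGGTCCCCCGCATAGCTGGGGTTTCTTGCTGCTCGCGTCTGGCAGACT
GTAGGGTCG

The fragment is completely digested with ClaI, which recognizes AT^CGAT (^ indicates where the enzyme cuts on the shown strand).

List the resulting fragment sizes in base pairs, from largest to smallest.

The ClaI site (ATCGAT) starts at position 53.
ClaI cuts after base 2 of each site, so after position 54.
Linear molecule, 1 cut → 2 fragments:
  1–54 → 54 bp
  55–249 → 195 bp
Sorted largest to smallest: 195, 54 bp.

195, 54 bp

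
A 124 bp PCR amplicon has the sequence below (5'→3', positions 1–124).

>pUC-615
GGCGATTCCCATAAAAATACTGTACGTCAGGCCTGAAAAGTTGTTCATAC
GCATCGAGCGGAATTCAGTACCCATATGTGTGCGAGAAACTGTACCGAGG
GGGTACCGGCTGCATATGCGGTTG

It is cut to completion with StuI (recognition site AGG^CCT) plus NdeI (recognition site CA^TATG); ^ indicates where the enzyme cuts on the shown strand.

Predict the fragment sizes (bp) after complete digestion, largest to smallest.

43, 40, 31, 10 bp

The StuI site (AGGCCT) starts at position 29.
StuI cuts after base 3 of each site, so after position 31.
NdeI sites (CATATG) start at positions 73, 113.
NdeI cuts after base 2 of each site, so after positions 74, 114.
Combined cut positions: 31, 74, 114.
Linear molecule, 3 cuts → 4 fragments:
  1–31 → 31 bp
  32–74 → 43 bp
  75–114 → 40 bp
  115–124 → 10 bp
Sorted largest to smallest: 43, 40, 31, 10 bp.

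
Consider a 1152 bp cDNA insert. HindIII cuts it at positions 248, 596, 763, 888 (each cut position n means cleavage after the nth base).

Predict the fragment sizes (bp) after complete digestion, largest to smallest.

Linear molecule, 4 cuts → 5 fragments:
  248 − 0 = 248 bp
  596 − 248 = 348 bp
  763 − 596 = 167 bp
  888 − 763 = 125 bp
  1152 − 888 = 264 bp
Sorted largest to smallest: 348, 264, 248, 167, 125 bp.

348, 264, 248, 167, 125 bp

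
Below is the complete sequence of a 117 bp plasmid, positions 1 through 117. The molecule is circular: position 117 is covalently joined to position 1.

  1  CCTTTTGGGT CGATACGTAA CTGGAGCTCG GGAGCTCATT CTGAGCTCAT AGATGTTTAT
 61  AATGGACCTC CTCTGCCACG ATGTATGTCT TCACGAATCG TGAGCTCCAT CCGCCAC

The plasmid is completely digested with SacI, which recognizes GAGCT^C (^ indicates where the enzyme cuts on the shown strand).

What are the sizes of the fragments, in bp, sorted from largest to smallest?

SacI sites (GAGCTC) start at positions 24, 32, 43, 102.
SacI cuts after base 5 of each site (before the last base), so after positions 28, 36, 47, 106.
Circular molecule, 4 cuts → 4 fragments:
  29–36 → 8 bp
  37–47 → 11 bp
  48–106 → 59 bp
  107–117 then 1–28 → 11 + 28 = 39 bp
Sorted largest to smallest: 59, 39, 11, 8 bp.

59, 39, 11, 8 bp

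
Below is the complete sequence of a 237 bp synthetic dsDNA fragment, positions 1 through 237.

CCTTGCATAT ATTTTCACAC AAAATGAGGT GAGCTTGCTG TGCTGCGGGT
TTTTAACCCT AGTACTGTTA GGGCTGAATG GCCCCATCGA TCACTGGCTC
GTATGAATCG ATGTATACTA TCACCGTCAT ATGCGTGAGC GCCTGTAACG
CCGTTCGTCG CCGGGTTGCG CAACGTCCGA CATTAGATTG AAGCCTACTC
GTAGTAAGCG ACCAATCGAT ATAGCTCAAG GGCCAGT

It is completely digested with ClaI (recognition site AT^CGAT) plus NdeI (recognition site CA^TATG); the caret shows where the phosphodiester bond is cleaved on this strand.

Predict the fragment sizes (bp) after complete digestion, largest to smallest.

87, 87, 21, 21, 21 bp

ClaI sites (ATCGAT) start at positions 86, 107, 215.
ClaI cuts after base 2 of each site, so after positions 87, 108, 216.
The NdeI site (CATATG) starts at position 128.
NdeI cuts after base 2 of each site, so after position 129.
Combined cut positions: 87, 108, 129, 216.
Linear molecule, 4 cuts → 5 fragments:
  1–87 → 87 bp
  88–108 → 21 bp
  109–129 → 21 bp
  130–216 → 87 bp
  217–237 → 21 bp
Sorted largest to smallest: 87, 87, 21, 21, 21 bp.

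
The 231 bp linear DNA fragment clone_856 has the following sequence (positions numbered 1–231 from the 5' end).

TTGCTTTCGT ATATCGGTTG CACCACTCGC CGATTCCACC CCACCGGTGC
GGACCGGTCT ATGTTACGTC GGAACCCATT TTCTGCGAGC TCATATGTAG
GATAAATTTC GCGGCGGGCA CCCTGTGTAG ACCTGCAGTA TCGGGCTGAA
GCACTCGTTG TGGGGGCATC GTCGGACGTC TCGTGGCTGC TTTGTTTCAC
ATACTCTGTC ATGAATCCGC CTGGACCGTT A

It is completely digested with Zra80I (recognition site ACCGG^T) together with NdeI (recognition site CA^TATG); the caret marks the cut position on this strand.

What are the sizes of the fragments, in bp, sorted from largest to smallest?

138, 47, 36, 10 bp

Zra80I sites (ACCGGT) start at positions 43, 53.
Zra80I cuts after base 5 of each site (before the last base), so after positions 47, 57.
The NdeI site (CATATG) starts at position 92.
NdeI cuts after base 2 of each site, so after position 93.
Combined cut positions: 47, 57, 93.
Linear molecule, 3 cuts → 4 fragments:
  1–47 → 47 bp
  48–57 → 10 bp
  58–93 → 36 bp
  94–231 → 138 bp
Sorted largest to smallest: 138, 47, 36, 10 bp.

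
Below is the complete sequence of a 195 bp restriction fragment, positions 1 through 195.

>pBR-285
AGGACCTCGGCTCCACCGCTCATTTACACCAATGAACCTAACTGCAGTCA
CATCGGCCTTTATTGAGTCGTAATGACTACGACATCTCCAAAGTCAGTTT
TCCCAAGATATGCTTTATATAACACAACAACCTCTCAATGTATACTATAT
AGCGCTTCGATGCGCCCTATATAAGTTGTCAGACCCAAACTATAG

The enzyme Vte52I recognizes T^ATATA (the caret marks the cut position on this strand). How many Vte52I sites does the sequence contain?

3

TATATA occurs starting at positions 116, 146, 168.
Vte52I cuts at 3 sites.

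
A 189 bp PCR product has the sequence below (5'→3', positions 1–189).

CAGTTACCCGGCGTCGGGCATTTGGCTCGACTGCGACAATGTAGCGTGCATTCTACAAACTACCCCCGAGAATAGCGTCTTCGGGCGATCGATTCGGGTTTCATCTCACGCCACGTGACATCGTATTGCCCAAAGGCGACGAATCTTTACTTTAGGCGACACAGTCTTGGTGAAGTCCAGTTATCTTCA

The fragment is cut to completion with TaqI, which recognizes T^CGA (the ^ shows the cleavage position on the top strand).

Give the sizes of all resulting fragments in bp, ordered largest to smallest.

TaqI sites (TCGA) start at positions 27, 89.
TaqI cuts after the first base of each site, so after positions 27, 89.
Linear molecule, 2 cuts → 3 fragments:
  1–27 → 27 bp
  28–89 → 62 bp
  90–189 → 100 bp
Sorted largest to smallest: 100, 62, 27 bp.

100, 62, 27 bp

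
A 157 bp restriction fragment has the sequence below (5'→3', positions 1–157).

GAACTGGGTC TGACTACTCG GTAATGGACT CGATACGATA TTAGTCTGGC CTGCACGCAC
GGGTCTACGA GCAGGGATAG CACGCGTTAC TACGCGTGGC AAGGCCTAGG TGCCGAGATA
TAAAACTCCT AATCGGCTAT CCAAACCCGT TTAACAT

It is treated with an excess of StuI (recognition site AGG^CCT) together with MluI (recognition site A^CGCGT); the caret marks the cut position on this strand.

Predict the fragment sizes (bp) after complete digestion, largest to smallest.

82, 53, 12, 10 bp

The StuI site (AGGCCT) starts at position 102.
StuI cuts after base 3 of each site, so after position 104.
MluI sites (ACGCGT) start at positions 82, 92.
MluI cuts after the first base of each site, so after positions 82, 92.
Combined cut positions: 82, 92, 104.
Linear molecule, 3 cuts → 4 fragments:
  1–82 → 82 bp
  83–92 → 10 bp
  93–104 → 12 bp
  105–157 → 53 bp
Sorted largest to smallest: 82, 53, 12, 10 bp.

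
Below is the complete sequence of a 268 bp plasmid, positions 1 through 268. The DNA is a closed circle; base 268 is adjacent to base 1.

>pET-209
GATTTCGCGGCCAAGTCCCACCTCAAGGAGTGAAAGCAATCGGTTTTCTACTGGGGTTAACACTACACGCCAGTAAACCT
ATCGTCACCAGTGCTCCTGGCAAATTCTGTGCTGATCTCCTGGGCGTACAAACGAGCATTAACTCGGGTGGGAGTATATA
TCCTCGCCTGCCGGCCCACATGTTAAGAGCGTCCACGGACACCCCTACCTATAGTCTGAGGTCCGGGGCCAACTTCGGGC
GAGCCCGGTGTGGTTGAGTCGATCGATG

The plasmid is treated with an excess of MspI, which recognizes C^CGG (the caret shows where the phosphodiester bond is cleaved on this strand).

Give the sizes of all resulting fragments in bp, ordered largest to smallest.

MspI sites (CCGG) start at positions 171, 223, 245.
MspI cuts after the first base of each site, so after positions 171, 223, 245.
Circular molecule, 3 cuts → 3 fragments:
  172–223 → 52 bp
  224–245 → 22 bp
  246–268 then 1–171 → 23 + 171 = 194 bp
Sorted largest to smallest: 194, 52, 22 bp.

194, 52, 22 bp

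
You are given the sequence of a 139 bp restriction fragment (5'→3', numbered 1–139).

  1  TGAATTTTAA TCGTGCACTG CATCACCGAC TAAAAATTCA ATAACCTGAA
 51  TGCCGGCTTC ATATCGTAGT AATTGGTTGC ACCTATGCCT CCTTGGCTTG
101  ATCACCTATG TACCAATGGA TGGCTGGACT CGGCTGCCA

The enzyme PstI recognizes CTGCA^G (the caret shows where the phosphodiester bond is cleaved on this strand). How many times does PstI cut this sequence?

0

No occurrence of CTGCAG is present in the sequence.
PstI does not cut: 0 sites.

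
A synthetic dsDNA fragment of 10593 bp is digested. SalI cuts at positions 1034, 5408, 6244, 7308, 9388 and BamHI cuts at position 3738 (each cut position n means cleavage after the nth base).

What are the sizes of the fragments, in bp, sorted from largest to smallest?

Combined cut positions (sorted): 1034, 3738, 5408, 6244, 7308, 9388.
Linear molecule, 6 cuts → 7 fragments:
  1034 − 0 = 1034 bp
  3738 − 1034 = 2704 bp
  5408 − 3738 = 1670 bp
  6244 − 5408 = 836 bp
  7308 − 6244 = 1064 bp
  9388 − 7308 = 2080 bp
  10593 − 9388 = 1205 bp
Sorted largest to smallest: 2704, 2080, 1670, 1205, 1064, 1034, 836 bp.

2704, 2080, 1670, 1205, 1064, 1034, 836 bp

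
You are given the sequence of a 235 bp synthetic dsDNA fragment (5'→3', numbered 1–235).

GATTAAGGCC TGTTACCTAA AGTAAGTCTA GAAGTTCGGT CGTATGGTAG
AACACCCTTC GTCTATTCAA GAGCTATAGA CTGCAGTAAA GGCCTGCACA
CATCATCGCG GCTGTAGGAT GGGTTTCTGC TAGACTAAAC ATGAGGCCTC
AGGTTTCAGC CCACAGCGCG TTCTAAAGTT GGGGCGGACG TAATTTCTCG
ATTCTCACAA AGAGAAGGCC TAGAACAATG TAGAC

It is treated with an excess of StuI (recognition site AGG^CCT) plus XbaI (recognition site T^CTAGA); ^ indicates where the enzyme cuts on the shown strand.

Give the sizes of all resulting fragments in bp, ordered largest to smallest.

StuI sites (AGGCCT) start at positions 6, 90, 144, 216.
StuI cuts after base 3 of each site, so after positions 8, 92, 146, 218.
The XbaI site (TCTAGA) starts at position 27.
XbaI cuts after the first base of each site, so after position 27.
Combined cut positions: 8, 27, 92, 146, 218.
Linear molecule, 5 cuts → 6 fragments:
  1–8 → 8 bp
  9–27 → 19 bp
  28–92 → 65 bp
  93–146 → 54 bp
  147–218 → 72 bp
  219–235 → 17 bp
Sorted largest to smallest: 72, 65, 54, 19, 17, 8 bp.

72, 65, 54, 19, 17, 8 bp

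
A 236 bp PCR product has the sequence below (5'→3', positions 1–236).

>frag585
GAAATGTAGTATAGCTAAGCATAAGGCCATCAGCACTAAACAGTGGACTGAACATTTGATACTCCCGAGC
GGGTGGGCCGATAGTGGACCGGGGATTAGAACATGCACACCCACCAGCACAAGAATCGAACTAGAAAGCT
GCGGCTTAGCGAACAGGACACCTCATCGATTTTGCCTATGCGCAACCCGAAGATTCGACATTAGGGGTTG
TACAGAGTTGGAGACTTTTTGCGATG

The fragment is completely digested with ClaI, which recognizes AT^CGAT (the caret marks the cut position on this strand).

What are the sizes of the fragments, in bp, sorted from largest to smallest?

The ClaI site (ATCGAT) starts at position 165.
ClaI cuts after base 2 of each site, so after position 166.
Linear molecule, 1 cut → 2 fragments:
  1–166 → 166 bp
  167–236 → 70 bp
Sorted largest to smallest: 166, 70 bp.

166, 70 bp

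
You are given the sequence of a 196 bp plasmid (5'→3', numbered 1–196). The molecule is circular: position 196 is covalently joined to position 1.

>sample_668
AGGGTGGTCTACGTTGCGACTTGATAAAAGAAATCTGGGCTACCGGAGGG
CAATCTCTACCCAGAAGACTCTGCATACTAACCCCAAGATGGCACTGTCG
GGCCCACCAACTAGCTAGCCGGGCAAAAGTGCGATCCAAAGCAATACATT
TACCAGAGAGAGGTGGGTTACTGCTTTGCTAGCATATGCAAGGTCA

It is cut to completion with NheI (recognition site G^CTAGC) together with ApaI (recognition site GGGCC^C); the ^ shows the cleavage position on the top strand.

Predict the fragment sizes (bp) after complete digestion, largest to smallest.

NheI sites (GCTAGC) start at positions 114, 178.
NheI cuts after the first base of each site, so after positions 114, 178.
The ApaI site (GGGCCC) starts at position 100.
ApaI cuts after base 5 of each site (before the last base), so after position 104.
Combined cut positions: 104, 114, 178.
Circular molecule, 3 cuts → 3 fragments:
  105–114 → 10 bp
  115–178 → 64 bp
  179–196 then 1–104 → 18 + 104 = 122 bp
Sorted largest to smallest: 122, 64, 10 bp.

122, 64, 10 bp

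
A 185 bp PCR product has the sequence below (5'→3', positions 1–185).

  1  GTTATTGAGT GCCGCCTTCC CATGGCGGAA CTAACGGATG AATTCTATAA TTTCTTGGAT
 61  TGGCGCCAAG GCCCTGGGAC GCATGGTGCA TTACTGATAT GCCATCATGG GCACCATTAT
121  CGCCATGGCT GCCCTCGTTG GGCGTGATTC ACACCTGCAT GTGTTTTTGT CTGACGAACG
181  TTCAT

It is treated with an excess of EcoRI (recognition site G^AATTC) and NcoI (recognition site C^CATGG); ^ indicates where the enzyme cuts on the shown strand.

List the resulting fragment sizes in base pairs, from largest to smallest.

The EcoRI site (GAATTC) starts at position 40.
EcoRI cuts after the first base of each site, so after position 40.
NcoI sites (CCATGG) start at positions 20, 123.
NcoI cuts after the first base of each site, so after positions 20, 123.
Combined cut positions: 20, 40, 123.
Linear molecule, 3 cuts → 4 fragments:
  1–20 → 20 bp
  21–40 → 20 bp
  41–123 → 83 bp
  124–185 → 62 bp
Sorted largest to smallest: 83, 62, 20, 20 bp.

83, 62, 20, 20 bp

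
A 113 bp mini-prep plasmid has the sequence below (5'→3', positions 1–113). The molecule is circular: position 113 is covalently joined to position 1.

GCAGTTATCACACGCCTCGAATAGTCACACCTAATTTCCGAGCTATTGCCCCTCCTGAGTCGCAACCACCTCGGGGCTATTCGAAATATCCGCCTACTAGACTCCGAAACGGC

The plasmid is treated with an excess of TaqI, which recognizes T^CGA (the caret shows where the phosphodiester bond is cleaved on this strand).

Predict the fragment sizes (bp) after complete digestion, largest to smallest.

TaqI sites (TCGA) start at positions 17, 81.
TaqI cuts after the first base of each site, so after positions 17, 81.
Circular molecule, 2 cuts → 2 fragments:
  18–81 → 64 bp
  82–113 then 1–17 → 32 + 17 = 49 bp
Sorted largest to smallest: 64, 49 bp.

64, 49 bp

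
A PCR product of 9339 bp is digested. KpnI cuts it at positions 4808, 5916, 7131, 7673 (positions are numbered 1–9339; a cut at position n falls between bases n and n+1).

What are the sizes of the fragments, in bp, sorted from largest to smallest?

Linear molecule, 4 cuts → 5 fragments:
  4808 − 0 = 4808 bp
  5916 − 4808 = 1108 bp
  7131 − 5916 = 1215 bp
  7673 − 7131 = 542 bp
  9339 − 7673 = 1666 bp
Sorted largest to smallest: 4808, 1666, 1215, 1108, 542 bp.

4808, 1666, 1215, 1108, 542 bp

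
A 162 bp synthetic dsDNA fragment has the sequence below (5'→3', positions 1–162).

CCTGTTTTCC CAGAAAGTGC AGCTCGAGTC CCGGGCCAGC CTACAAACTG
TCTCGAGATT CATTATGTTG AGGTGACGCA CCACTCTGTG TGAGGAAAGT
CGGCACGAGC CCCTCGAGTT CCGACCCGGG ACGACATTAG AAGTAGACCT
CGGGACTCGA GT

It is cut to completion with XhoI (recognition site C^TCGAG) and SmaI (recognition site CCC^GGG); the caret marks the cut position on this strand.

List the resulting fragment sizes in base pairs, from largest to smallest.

XhoI sites (CTCGAG) start at positions 23, 52, 113, 156.
XhoI cuts after the first base of each site, so after positions 23, 52, 113, 156.
SmaI sites (CCCGGG) start at positions 30, 125.
SmaI cuts after base 3 of each site, so after positions 32, 127.
Combined cut positions: 23, 32, 52, 113, 127, 156.
Linear molecule, 6 cuts → 7 fragments:
  1–23 → 23 bp
  24–32 → 9 bp
  33–52 → 20 bp
  53–113 → 61 bp
  114–127 → 14 bp
  128–156 → 29 bp
  157–162 → 6 bp
Sorted largest to smallest: 61, 29, 23, 20, 14, 9, 6 bp.

61, 29, 23, 20, 14, 9, 6 bp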